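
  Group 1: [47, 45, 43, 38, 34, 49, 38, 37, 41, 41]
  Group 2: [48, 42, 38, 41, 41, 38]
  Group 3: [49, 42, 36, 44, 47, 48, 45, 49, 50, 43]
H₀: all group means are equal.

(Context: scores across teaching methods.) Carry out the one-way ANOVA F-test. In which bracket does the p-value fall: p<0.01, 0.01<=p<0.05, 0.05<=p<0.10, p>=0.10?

Group means [41.30, 41.33, 45.30], grand mean 42.846
SSB = Σnᵢ(x̄ᵢ−x̄)² = 97.851; SSW = ΣΣ(x−x̄ᵢ)² = 433.533
MSB = 97.851/2 = 48.9256; MSW = 433.533/23 = 18.8493
F = MSB/MSW = 2.5956
df = (2, 23)
p-value (upper-tail) = 0.09628
→ bracket: 0.05<=p<0.10

p-value bracket: 0.05<=p<0.10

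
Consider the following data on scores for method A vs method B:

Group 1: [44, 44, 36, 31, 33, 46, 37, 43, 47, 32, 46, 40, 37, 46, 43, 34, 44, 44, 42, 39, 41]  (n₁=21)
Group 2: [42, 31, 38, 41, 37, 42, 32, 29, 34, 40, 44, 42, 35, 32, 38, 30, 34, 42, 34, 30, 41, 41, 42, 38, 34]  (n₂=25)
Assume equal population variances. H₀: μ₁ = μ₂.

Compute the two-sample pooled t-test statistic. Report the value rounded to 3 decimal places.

x̄₁=40.429, s₁=5.026, n₁=21
x̄₂=36.920, s₂=4.663, n₂=25
s_p² = [20·5.026² + 24·4.663²]/44 = 23.3405
SE = √(s_p²·(1/21+1/25)) = 1.4301
t = (40.429−36.920)/1.4301 = 2.4534
df = 44

test statistic = 2.453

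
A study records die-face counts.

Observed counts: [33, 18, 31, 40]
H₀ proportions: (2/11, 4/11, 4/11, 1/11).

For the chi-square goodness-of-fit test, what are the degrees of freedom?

degrees of freedom = 3

df = k − 1 = 4 − 1 = 3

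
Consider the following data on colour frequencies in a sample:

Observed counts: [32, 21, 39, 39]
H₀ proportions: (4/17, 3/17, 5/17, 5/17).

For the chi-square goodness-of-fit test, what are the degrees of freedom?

degrees of freedom = 3

df = k − 1 = 4 − 1 = 3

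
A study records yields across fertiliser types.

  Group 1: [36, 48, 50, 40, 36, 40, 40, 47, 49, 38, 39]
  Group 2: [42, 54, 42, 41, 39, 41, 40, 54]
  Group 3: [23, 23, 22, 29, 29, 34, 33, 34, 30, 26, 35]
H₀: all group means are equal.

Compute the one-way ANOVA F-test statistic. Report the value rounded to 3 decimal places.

Group means [42.09, 44.12, 28.91], grand mean 37.800
SSB = Σnᵢ(x̄ᵢ−x̄)² = 1392.107; SSW = ΣΣ(x−x̄ᵢ)² = 782.693
MSB = 1392.107/2 = 696.0534; MSW = 782.693/27 = 28.9886
F = MSB/MSW = 24.0113
df = (2, 27)

test statistic = 24.011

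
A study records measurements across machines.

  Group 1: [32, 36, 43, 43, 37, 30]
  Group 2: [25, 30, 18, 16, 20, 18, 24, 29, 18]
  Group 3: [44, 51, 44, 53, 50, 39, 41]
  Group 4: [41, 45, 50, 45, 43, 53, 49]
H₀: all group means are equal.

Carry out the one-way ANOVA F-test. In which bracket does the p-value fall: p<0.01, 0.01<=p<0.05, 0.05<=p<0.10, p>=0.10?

p-value bracket: p<0.01

Group means [36.83, 22.00, 46.00, 46.57], grand mean 36.793
SSB = Σnᵢ(x̄ᵢ−x̄)² = 3232.211; SSW = ΣΣ(x−x̄ᵢ)² = 640.548
MSB = 3232.211/3 = 1077.4037; MSW = 640.548/25 = 25.6219
F = MSB/MSW = 42.0501
df = (3, 25)
p-value (upper-tail) = 0.00000
→ bracket: p<0.01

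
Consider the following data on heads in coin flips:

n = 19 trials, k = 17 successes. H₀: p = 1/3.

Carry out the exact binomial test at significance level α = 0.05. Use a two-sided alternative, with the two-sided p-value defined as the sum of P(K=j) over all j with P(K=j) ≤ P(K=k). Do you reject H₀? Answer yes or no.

Exact binomial: n=19, k=17, p₀=1/3=0.3333
P(X=j) = C(n,j)·p₀^j·(1−p₀)^(n−j); p = Σ P(X=j) over j with P(X=j) ≤ P(X=17)
p-value (two-sided) = 0.00000
At α=0.05: p < α → reject H₀

reject H₀: yes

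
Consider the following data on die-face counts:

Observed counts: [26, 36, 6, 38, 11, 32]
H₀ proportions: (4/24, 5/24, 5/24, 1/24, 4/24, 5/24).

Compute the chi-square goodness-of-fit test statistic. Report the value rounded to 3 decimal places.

n = 149; E_i = n·p_i = [24.83, 31.04, 31.04, 6.21, 24.83, 31.04]
χ² = (26−24.83)²/24.83 + (36−31.04)²/31.04 + (6−31.04)²/31.04 + (38−6.21)²/6.21 + (11−24.83)²/24.83 + (32−31.04)²/31.04 = 191.5826
df = 5

test statistic = 191.583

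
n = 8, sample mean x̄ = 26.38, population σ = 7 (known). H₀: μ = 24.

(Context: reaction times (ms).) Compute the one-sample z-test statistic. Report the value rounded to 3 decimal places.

SE = σ/√n = 7/√8 = 2.4749
z = (x̄−μ₀)/SE = (26.38−24)/2.4749 = 0.9617

test statistic = 0.962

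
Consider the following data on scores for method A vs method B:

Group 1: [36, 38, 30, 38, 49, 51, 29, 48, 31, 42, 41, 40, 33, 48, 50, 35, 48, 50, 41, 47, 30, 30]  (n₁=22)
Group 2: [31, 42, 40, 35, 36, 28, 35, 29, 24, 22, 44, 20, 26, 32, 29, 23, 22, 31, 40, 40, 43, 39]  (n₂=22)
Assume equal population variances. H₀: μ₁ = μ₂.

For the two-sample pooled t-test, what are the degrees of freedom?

df = n₁ + n₂ − 2 = 22 + 22 − 2 = 42

degrees of freedom = 42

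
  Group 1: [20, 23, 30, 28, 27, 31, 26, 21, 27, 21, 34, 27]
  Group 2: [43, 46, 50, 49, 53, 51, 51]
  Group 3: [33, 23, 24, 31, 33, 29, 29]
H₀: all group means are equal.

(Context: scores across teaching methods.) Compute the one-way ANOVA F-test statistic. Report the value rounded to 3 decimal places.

test statistic = 75.784

Group means [26.25, 49.00, 28.86], grand mean 33.077
SSB = Σnᵢ(x̄ᵢ−x̄)² = 2458.739; SSW = ΣΣ(x−x̄ᵢ)² = 373.107
MSB = 2458.739/2 = 1229.3695; MSW = 373.107/23 = 16.2220
F = MSB/MSW = 75.7839
df = (2, 23)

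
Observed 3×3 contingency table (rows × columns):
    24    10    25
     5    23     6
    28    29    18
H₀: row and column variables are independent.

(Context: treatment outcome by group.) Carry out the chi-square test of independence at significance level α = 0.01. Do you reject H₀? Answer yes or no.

Row totals [59, 34, 75], col totals [57, 62, 49], n=168
χ² = (24−20.02)²/20.02 + (10−21.77)²/21.77 + (25−17.21)²/17.21 + (5−11.54)²/11.54 + (23−12.55)²/12.55 + (6−9.92)²/9.92 + (28−25.45)²/25.45 + (29−27.68)²/27.68 + (18−21.88)²/21.88 = 25.6492
df = 4
p-value (upper-tail) = 0.00004
At α=0.01: p < α → reject H₀

reject H₀: yes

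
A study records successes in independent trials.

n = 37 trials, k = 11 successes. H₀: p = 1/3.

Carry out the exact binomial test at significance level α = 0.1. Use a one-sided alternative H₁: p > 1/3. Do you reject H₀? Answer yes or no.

Exact binomial: n=37, k=11, p₀=1/3=0.3333
P(X≥11) from Σ C(n,i)·p₀^i·(1−p₀)^(n−i)
p-value (one-sided, H₁ greater) = 0.73457
At α=0.1: p ≥ α → fail to reject H₀

reject H₀: no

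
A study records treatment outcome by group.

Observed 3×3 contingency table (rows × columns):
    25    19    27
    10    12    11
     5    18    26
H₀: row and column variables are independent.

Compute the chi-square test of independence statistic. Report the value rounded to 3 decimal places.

Row totals [71, 33, 49], col totals [40, 49, 64], n=153
χ² = (25−18.56)²/18.56 + (19−22.74)²/22.74 + (27−29.70)²/29.70 + (10−8.63)²/8.63 + (12−10.57)²/10.57 + (11−13.80)²/13.80 + (5−12.81)²/12.81 + (18−15.69)²/15.69 + (26−20.50)²/20.50 = 10.6534
df = 4

test statistic = 10.653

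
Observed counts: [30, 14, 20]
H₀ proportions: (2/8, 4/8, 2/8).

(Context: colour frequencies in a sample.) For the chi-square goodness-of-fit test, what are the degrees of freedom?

degrees of freedom = 2

df = k − 1 = 3 − 1 = 2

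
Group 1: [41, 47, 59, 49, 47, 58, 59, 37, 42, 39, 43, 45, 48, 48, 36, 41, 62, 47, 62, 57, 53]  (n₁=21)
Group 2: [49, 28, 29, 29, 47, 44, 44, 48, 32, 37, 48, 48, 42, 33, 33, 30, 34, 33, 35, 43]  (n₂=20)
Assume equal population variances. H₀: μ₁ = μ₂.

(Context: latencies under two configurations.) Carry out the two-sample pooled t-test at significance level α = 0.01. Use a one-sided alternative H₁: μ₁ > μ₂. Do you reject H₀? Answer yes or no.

reject H₀: yes

x̄₁=48.571, s₁=8.219, n₁=21
x̄₂=38.300, s₂=7.526, n₂=20
s_p² = [20·8.219² + 19·7.526²]/39 = 62.2396
SE = √(s_p²·(1/21+1/20)) = 2.4649
t = (48.571−38.300)/2.4649 = 4.1671
df = 39
p-value (one-sided, H₁ greater) = 0.00008
At α=0.01: p < α → reject H₀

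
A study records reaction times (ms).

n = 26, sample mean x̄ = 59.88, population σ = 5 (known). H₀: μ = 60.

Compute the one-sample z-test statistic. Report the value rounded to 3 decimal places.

test statistic = -0.122

SE = σ/√n = 5/√26 = 0.9806
z = (x̄−μ₀)/SE = (59.88−60)/0.9806 = -0.1224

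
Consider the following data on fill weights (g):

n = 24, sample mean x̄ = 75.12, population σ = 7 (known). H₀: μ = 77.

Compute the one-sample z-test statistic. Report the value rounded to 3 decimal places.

SE = σ/√n = 7/√24 = 1.4289
z = (x̄−μ₀)/SE = (75.12−77)/1.4289 = -1.3157

test statistic = -1.316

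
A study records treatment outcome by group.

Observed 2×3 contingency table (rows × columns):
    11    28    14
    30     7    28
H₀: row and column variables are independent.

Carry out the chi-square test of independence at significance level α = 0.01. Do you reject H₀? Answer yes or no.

reject H₀: yes

Row totals [53, 65], col totals [41, 35, 42], n=118
χ² = (11−18.42)²/18.42 + (28−15.72)²/15.72 + (14−18.86)²/18.86 + (30−22.58)²/22.58 + (7−19.28)²/19.28 + (28−23.14)²/23.14 = 25.1109
df = 2
p-value (upper-tail) = 0.00000
At α=0.01: p < α → reject H₀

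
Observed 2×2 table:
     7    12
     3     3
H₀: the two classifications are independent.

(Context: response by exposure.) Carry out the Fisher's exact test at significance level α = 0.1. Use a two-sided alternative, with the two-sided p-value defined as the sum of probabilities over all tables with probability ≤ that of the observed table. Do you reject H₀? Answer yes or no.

reject H₀: no

Margins: r₁=19, r₂=6, c₁=10, c₂=15, n=25
p_obs = C(19,7)·C(6,3)/C(25,10); sum pmf over tables with pmf ≤ p_obs
p-value (two-sided) = 0.65316
At α=0.1: p ≥ α → fail to reject H₀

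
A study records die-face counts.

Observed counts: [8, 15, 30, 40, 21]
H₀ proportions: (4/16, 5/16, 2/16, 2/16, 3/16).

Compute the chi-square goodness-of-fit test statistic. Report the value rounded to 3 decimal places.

test statistic = 90.632

n = 114; E_i = n·p_i = [28.50, 35.62, 14.25, 14.25, 21.38]
χ² = (8−28.50)²/28.50 + (15−35.62)²/35.62 + (30−14.25)²/14.25 + (40−14.25)²/14.25 + (21−21.38)²/21.38 = 90.6316
df = 4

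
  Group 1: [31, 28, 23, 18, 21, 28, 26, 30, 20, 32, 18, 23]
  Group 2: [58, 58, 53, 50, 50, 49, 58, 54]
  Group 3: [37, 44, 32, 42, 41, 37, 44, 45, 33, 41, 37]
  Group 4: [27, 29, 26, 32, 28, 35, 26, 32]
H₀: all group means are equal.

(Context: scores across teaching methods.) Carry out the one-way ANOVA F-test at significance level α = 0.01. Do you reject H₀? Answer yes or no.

Group means [24.83, 53.75, 39.36, 29.38], grand mean 35.795
SSB = Σnᵢ(x̄ᵢ−x̄)² = 4490.772; SSW = ΣΣ(x−x̄ᵢ)² = 655.587
MSB = 4490.772/3 = 1496.9240; MSW = 655.587/35 = 18.7311
F = MSB/MSW = 79.9167
df = (3, 35)
p-value (upper-tail) = 0.00000
At α=0.01: p < α → reject H₀

reject H₀: yes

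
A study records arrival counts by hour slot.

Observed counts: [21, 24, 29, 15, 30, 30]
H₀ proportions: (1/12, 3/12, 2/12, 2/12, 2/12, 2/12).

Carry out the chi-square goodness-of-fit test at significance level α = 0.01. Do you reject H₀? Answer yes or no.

reject H₀: yes

n = 149; E_i = n·p_i = [12.42, 37.25, 24.83, 24.83, 24.83, 24.83]
χ² = (21−12.42)²/12.42 + (24−37.25)²/37.25 + (29−24.83)²/24.83 + (15−24.83)²/24.83 + (30−24.83)²/24.83 + (30−24.83)²/24.83 = 17.3893
df = 5
p-value (upper-tail) = 0.00382
At α=0.01: p < α → reject H₀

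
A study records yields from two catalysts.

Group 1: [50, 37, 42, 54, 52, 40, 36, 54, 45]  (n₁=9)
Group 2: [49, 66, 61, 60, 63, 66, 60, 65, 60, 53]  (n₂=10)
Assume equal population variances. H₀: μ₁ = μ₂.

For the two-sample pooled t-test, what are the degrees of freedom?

df = n₁ + n₂ − 2 = 9 + 10 − 2 = 17

degrees of freedom = 17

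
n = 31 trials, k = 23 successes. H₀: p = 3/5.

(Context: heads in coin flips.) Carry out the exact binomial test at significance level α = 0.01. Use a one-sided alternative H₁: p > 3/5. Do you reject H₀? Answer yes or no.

Exact binomial: n=31, k=23, p₀=3/5=0.6000
P(X≥23) from Σ C(n,i)·p₀^i·(1−p₀)^(n−i)
p-value (one-sided, H₁ greater) = 0.07382
At α=0.01: p ≥ α → fail to reject H₀

reject H₀: no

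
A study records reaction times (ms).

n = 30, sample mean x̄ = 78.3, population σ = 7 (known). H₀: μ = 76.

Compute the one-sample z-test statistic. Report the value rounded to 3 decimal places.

SE = σ/√n = 7/√30 = 1.2780
z = (x̄−μ₀)/SE = (78.3−76)/1.2780 = 1.7997

test statistic = 1.800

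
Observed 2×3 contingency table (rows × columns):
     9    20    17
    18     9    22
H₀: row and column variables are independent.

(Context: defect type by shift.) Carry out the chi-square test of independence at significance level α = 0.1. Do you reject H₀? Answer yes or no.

reject H₀: yes

Row totals [46, 49], col totals [27, 29, 39], n=95
χ² = (9−13.07)²/13.07 + (20−14.04)²/14.04 + (17−18.88)²/18.88 + (18−13.93)²/13.93 + (9−14.96)²/14.96 + (22−20.12)²/20.12 = 7.7264
df = 2
p-value (upper-tail) = 0.02100
At α=0.1: p < α → reject H₀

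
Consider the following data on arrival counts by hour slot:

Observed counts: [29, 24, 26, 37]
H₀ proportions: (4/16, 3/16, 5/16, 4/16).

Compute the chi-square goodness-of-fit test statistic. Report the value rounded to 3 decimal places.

test statistic = 5.338

n = 116; E_i = n·p_i = [29.00, 21.75, 36.25, 29.00]
χ² = (29−29.00)²/29.00 + (24−21.75)²/21.75 + (26−36.25)²/36.25 + (37−29.00)²/29.00 = 5.3379
df = 3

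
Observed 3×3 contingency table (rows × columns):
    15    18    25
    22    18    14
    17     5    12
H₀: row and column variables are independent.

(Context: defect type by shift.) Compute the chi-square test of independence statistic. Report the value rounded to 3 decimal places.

Row totals [58, 54, 34], col totals [54, 41, 51], n=146
χ² = (15−21.45)²/21.45 + (18−16.29)²/16.29 + (25−20.26)²/20.26 + (22−19.97)²/19.97 + (18−15.16)²/15.16 + (14−18.86)²/18.86 + (17−12.58)²/12.58 + (5−9.55)²/9.55 + (12−11.88)²/11.88 = 8.9436
df = 4

test statistic = 8.944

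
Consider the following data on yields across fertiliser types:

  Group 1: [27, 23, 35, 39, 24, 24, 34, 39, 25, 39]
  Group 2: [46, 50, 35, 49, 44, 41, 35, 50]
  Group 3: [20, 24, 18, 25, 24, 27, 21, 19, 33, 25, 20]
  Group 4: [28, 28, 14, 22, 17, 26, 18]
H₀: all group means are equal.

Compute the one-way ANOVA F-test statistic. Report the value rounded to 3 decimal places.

Group means [30.90, 43.75, 23.27, 21.86], grand mean 29.667
SSB = Σnᵢ(x̄ᵢ−x̄)² = 2478.561; SSW = ΣΣ(x−x̄ᵢ)² = 1083.439
MSB = 2478.561/3 = 826.1870; MSW = 1083.439/32 = 33.8575
F = MSB/MSW = 24.4019
df = (3, 32)

test statistic = 24.402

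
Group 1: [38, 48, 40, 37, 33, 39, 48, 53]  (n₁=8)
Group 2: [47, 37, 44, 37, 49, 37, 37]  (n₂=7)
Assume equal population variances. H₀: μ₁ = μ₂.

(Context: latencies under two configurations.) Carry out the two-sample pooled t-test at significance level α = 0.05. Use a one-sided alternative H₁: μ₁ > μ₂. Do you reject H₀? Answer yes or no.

x̄₁=42.000, s₁=6.845, n₁=8
x̄₂=41.143, s₂=5.367, n₂=7
s_p² = [7·6.845² + 6·5.367²]/13 = 38.5275
SE = √(s_p²·(1/8+1/7)) = 3.2125
t = (42.000−41.143)/3.2125 = 0.2668
df = 13
p-value (one-sided, H₁ greater) = 0.39690
At α=0.05: p ≥ α → fail to reject H₀

reject H₀: no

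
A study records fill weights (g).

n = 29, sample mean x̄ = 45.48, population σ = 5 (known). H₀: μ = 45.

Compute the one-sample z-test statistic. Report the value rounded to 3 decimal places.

test statistic = 0.517

SE = σ/√n = 5/√29 = 0.9285
z = (x̄−μ₀)/SE = (45.48−45)/0.9285 = 0.5170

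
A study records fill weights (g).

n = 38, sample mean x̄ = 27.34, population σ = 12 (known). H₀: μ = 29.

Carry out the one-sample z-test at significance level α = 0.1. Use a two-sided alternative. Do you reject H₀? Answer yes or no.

reject H₀: no

SE = σ/√n = 12/√38 = 1.9467
z = (x̄−μ₀)/SE = (27.34−29)/1.9467 = -0.8527
p-value (two-sided) = 0.39380
At α=0.1: p ≥ α → fail to reject H₀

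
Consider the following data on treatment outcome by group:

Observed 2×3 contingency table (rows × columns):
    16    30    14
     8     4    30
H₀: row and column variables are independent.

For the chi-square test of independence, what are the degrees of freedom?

df = (r−1)(c−1) = (2−1)·(3−1) = 2

degrees of freedom = 2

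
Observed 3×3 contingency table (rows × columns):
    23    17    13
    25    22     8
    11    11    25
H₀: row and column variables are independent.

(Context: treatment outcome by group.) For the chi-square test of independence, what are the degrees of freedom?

degrees of freedom = 4

df = (r−1)(c−1) = (3−1)·(3−1) = 4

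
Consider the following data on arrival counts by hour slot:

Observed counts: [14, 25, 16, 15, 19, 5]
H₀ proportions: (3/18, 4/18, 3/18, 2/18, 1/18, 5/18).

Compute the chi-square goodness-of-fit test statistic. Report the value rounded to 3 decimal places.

n = 94; E_i = n·p_i = [15.67, 20.89, 15.67, 10.44, 5.22, 26.11]
χ² = (14−15.67)²/15.67 + (25−20.89)²/20.89 + (16−15.67)²/15.67 + (15−10.44)²/10.44 + (19−5.22)²/5.22 + (5−26.11)²/26.11 = 56.3989
df = 5

test statistic = 56.399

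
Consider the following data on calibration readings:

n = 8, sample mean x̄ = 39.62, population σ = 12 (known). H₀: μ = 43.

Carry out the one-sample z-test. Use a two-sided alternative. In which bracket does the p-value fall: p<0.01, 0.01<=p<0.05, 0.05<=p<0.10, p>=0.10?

SE = σ/√n = 12/√8 = 4.2426
z = (x̄−μ₀)/SE = (39.62−43)/4.2426 = -0.7967
p-value (two-sided) = 0.42564
→ bracket: p>=0.10

p-value bracket: p>=0.10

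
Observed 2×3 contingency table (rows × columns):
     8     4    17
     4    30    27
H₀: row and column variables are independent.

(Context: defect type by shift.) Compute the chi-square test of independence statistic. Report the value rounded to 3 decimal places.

Row totals [29, 61], col totals [12, 34, 44], n=90
χ² = (8−3.87)²/3.87 + (4−10.96)²/10.96 + (17−14.18)²/14.18 + (4−8.13)²/8.13 + (30−23.04)²/23.04 + (27−29.82)²/29.82 = 13.8632
df = 2

test statistic = 13.863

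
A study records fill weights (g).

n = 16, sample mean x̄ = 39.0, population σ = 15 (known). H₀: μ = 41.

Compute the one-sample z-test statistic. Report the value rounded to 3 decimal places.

test statistic = -0.533

SE = σ/√n = 15/√16 = 3.7500
z = (x̄−μ₀)/SE = (39.0−41)/3.7500 = -0.5333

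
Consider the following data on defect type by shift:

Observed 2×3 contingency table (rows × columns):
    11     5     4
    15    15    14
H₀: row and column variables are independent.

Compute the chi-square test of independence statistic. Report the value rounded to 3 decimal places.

Row totals [20, 44], col totals [26, 20, 18], n=64
χ² = (11−8.12)²/8.12 + (5−6.25)²/6.25 + (4−5.62)²/5.62 + (15−17.88)²/17.88 + (15−13.75)²/13.75 + (14−12.38)²/12.38 = 2.5262
df = 2

test statistic = 2.526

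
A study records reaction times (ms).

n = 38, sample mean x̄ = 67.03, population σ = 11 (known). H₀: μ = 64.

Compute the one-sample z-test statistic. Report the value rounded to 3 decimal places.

SE = σ/√n = 11/√38 = 1.7844
z = (x̄−μ₀)/SE = (67.03−64)/1.7844 = 1.6980

test statistic = 1.698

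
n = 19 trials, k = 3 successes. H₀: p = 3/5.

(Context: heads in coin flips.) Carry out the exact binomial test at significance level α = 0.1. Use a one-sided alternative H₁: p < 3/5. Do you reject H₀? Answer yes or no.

reject H₀: yes

Exact binomial: n=19, k=3, p₀=3/5=0.6000
P(X≤3) from Σ C(n,i)·p₀^i·(1−p₀)^(n−i)
p-value (one-sided, H₁ less) = 0.00010
At α=0.1: p < α → reject H₀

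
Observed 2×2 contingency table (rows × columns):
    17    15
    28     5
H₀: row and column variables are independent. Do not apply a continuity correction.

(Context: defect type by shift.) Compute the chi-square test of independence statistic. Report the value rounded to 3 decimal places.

Row totals [32, 33], col totals [45, 20], n=65
χ² = (17−22.15)²/22.15 + (15−9.85)²/9.85 + (28−22.85)²/22.85 + (5−10.15)²/10.15 = 7.6753
df = 1

test statistic = 7.675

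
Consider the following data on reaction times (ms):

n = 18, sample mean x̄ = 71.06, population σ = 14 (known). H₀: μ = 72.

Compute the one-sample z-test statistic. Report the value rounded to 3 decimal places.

test statistic = -0.285

SE = σ/√n = 14/√18 = 3.2998
z = (x̄−μ₀)/SE = (71.06−72)/3.2998 = -0.2849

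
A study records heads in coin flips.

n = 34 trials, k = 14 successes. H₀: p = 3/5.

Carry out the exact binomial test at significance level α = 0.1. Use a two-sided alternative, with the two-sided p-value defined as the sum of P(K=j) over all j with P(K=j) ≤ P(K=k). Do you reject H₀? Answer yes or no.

Exact binomial: n=34, k=14, p₀=3/5=0.6000
P(X=j) = C(n,j)·p₀^j·(1−p₀)^(n−j); p = Σ P(X=j) over j with P(X=j) ≤ P(X=14)
p-value (two-sided) = 0.03423
At α=0.1: p < α → reject H₀

reject H₀: yes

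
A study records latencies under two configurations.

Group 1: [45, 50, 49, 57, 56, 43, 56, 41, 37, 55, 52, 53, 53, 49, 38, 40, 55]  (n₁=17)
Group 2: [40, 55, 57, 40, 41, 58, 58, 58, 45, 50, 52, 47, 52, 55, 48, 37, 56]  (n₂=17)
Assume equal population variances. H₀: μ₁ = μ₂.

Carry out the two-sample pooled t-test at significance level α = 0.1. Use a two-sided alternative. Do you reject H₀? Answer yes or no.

x̄₁=48.765, s₁=6.787, n₁=17
x̄₂=49.941, s₂=7.172, n₂=17
s_p² = [16·6.787² + 16·7.172²]/32 = 48.7500
SE = √(s_p²·(1/17+1/17)) = 2.3948
t = (48.765−49.941)/2.3948 = -0.4913
df = 32
p-value (two-sided) = 0.62660
At α=0.1: p ≥ α → fail to reject H₀

reject H₀: no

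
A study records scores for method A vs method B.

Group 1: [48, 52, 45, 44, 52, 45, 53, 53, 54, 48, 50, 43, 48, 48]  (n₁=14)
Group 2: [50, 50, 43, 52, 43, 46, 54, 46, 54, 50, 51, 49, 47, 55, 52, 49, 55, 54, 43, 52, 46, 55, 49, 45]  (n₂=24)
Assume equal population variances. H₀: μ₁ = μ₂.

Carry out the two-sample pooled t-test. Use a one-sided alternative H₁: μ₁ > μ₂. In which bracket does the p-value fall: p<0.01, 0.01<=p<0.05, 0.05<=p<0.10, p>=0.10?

x̄₁=48.786, s₁=3.641, n₁=14
x̄₂=49.583, s₂=3.977, n₂=24
s_p² = [13·3.641² + 23·3.977²]/36 = 14.8942
SE = √(s_p²·(1/14+1/24)) = 1.2979
t = (48.786−49.583)/1.2979 = -0.6146
df = 36
p-value (one-sided, H₁ greater) = 0.72865
→ bracket: p>=0.10

p-value bracket: p>=0.10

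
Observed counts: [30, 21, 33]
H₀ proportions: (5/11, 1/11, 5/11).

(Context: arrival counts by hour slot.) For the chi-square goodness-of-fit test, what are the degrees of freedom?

degrees of freedom = 2

df = k − 1 = 3 − 1 = 2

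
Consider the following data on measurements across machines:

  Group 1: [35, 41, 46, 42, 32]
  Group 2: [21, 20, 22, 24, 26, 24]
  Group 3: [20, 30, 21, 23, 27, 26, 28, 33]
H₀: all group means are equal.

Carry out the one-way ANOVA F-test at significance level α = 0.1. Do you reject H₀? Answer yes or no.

reject H₀: yes

Group means [39.20, 22.83, 26.00], grand mean 28.474
SSB = Σnᵢ(x̄ᵢ−x̄)² = 815.104; SSW = ΣΣ(x−x̄ᵢ)² = 291.633
MSB = 815.104/2 = 407.5518; MSW = 291.633/16 = 18.2271
F = MSB/MSW = 22.3597
df = (2, 16)
p-value (upper-tail) = 0.00002
At α=0.1: p < α → reject H₀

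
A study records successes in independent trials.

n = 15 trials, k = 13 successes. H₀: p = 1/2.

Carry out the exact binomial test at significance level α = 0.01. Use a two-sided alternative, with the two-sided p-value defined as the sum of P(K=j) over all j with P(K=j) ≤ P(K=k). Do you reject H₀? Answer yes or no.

reject H₀: yes

Exact binomial: n=15, k=13, p₀=1/2=0.5000
P(X=j) = C(n,j)·p₀^j·(1−p₀)^(n−j); p = Σ P(X=j) over j with P(X=j) ≤ P(X=13)
p-value (two-sided) = 0.00739
At α=0.01: p < α → reject H₀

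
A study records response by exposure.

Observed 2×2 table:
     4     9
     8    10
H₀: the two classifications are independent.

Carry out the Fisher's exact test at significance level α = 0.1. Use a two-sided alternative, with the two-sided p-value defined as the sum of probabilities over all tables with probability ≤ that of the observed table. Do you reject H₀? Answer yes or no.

reject H₀: no

Margins: r₁=13, r₂=18, c₁=12, c₂=19, n=31
p_obs = C(13,4)·C(18,8)/C(31,12); sum pmf over tables with pmf ≤ p_obs
p-value (two-sided) = 0.48403
At α=0.1: p ≥ α → fail to reject H₀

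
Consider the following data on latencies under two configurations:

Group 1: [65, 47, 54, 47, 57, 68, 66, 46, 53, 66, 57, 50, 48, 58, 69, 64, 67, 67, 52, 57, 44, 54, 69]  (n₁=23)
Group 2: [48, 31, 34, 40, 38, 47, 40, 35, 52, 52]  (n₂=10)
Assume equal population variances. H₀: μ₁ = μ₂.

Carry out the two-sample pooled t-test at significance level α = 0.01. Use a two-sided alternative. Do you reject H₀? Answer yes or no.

x̄₁=57.609, s₁=8.409, n₁=23
x̄₂=41.700, s₂=7.587, n₂=10
s_p² = [22·8.409² + 9·7.587²]/31 = 66.8896
SE = √(s_p²·(1/23+1/10)) = 3.0979
t = (57.609−41.700)/3.0979 = 5.1353
df = 31
p-value (two-sided) = 0.00001
At α=0.01: p < α → reject H₀

reject H₀: yes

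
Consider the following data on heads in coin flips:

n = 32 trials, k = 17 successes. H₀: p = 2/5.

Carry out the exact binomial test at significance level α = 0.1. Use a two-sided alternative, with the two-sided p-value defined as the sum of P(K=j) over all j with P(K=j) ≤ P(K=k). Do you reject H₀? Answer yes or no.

reject H₀: no

Exact binomial: n=32, k=17, p₀=2/5=0.4000
P(X=j) = C(n,j)·p₀^j·(1−p₀)^(n−j); p = Σ P(X=j) over j with P(X=j) ≤ P(X=17)
p-value (two-sided) = 0.14945
At α=0.1: p ≥ α → fail to reject H₀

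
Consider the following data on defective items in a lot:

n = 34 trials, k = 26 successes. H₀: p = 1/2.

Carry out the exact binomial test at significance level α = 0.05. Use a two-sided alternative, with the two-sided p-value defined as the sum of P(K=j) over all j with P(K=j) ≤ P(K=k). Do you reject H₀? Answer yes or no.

reject H₀: yes

Exact binomial: n=34, k=26, p₀=1/2=0.5000
P(X=j) = C(n,j)·p₀^j·(1−p₀)^(n−j); p = Σ P(X=j) over j with P(X=j) ≤ P(X=26)
p-value (two-sided) = 0.00294
At α=0.05: p < α → reject H₀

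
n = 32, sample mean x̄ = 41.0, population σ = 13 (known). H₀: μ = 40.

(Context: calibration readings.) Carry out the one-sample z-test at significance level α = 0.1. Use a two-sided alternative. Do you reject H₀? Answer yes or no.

SE = σ/√n = 13/√32 = 2.2981
z = (x̄−μ₀)/SE = (41.0−40)/2.2981 = 0.4351
p-value (two-sided) = 0.66346
At α=0.1: p ≥ α → fail to reject H₀

reject H₀: no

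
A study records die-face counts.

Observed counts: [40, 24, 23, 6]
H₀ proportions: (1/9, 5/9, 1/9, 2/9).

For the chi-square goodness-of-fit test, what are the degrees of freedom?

degrees of freedom = 3

df = k − 1 = 4 − 1 = 3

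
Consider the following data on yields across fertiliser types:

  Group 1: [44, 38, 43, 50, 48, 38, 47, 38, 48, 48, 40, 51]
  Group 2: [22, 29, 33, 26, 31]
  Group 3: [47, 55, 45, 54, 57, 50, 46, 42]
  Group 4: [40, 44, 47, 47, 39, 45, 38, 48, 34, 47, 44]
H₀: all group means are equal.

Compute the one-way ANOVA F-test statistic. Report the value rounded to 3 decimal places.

test statistic = 20.669

Group means [44.42, 28.20, 49.50, 43.00], grand mean 42.861
SSB = Σnᵢ(x̄ᵢ−x̄)² = 1456.589; SSW = ΣΣ(x−x̄ᵢ)² = 751.717
MSB = 1456.589/3 = 485.5296; MSW = 751.717/32 = 23.4911
F = MSB/MSW = 20.6686
df = (3, 32)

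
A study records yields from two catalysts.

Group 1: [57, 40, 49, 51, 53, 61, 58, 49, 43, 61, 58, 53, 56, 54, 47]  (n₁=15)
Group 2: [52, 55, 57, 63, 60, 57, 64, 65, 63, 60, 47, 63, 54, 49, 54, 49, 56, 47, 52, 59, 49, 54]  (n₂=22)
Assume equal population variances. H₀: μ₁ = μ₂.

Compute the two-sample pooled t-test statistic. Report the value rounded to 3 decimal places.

test statistic = -1.609

x̄₁=52.667, s₁=6.230, n₁=15
x̄₂=55.864, s₂=5.726, n₂=22
s_p² = [14·6.230² + 21·5.726²]/35 = 35.1978
SE = √(s_p²·(1/15+1/22)) = 1.9866
t = (52.667−55.864)/1.9866 = -1.6093
df = 35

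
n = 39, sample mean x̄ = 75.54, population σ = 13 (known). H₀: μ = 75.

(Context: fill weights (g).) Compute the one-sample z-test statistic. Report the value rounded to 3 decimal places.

SE = σ/√n = 13/√39 = 2.0817
z = (x̄−μ₀)/SE = (75.54−75)/2.0817 = 0.2594

test statistic = 0.259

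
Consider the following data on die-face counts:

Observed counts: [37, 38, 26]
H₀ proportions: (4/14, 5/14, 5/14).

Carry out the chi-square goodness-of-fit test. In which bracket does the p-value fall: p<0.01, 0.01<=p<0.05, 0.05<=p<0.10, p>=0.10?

n = 101; E_i = n·p_i = [28.86, 36.07, 36.07]
χ² = (37−28.86)²/28.86 + (38−36.07)²/36.07 + (26−36.07)²/36.07 = 5.2129
df = 2
p-value (upper-tail) = 0.07380
→ bracket: 0.05<=p<0.10

p-value bracket: 0.05<=p<0.10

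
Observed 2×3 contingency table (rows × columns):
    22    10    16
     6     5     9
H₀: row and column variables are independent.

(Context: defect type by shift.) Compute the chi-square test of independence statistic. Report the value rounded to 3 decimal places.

Row totals [48, 20], col totals [28, 15, 25], n=68
χ² = (22−19.76)²/19.76 + (10−10.59)²/10.59 + (16−17.65)²/17.65 + (6−8.24)²/8.24 + (5−4.41)²/4.41 + (9−7.35)²/7.35 = 1.4933
df = 2

test statistic = 1.493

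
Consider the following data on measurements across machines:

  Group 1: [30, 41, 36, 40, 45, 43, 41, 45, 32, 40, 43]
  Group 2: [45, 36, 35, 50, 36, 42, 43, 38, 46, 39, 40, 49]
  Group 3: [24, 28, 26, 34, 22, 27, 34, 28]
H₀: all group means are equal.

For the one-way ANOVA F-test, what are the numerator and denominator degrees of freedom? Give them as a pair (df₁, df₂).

degrees of freedom = [2, 28]

k = 3 groups, N = 31 total
df = (k−1, N−k) = (3−1, 31−3) = (2, 28)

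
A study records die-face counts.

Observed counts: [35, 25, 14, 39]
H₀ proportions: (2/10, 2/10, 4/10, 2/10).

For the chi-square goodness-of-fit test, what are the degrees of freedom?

degrees of freedom = 3

df = k − 1 = 4 − 1 = 3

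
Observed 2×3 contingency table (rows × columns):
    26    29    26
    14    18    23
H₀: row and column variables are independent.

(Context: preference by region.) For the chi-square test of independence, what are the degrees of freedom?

df = (r−1)(c−1) = (2−1)·(3−1) = 2

degrees of freedom = 2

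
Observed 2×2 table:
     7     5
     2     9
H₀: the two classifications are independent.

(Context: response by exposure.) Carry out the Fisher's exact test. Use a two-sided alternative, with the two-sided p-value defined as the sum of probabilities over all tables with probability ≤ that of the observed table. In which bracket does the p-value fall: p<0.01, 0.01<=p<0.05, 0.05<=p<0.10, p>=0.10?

p-value bracket: 0.05<=p<0.10

Margins: r₁=12, r₂=11, c₁=9, c₂=14, n=23
p_obs = C(12,7)·C(11,2)/C(23,9); sum pmf over tables with pmf ≤ p_obs
p-value (two-sided) = 0.08938
→ bracket: 0.05<=p<0.10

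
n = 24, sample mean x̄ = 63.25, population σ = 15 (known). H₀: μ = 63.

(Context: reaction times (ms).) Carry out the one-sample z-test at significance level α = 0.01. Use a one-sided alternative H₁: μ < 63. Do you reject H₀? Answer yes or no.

reject H₀: no

SE = σ/√n = 15/√24 = 3.0619
z = (x̄−μ₀)/SE = (63.25−63)/3.0619 = 0.0816
p-value (one-sided, H₁ less) = 0.53254
At α=0.01: p ≥ α → fail to reject H₀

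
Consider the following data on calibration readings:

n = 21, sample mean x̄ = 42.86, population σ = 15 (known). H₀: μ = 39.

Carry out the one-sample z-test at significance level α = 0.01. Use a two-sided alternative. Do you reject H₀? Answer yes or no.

SE = σ/√n = 15/√21 = 3.2733
z = (x̄−μ₀)/SE = (42.86−39)/3.2733 = 1.1792
p-value (two-sided) = 0.23830
At α=0.01: p ≥ α → fail to reject H₀

reject H₀: no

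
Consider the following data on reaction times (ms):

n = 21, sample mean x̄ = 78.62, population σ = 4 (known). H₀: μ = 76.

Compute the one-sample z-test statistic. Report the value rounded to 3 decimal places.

test statistic = 3.002

SE = σ/√n = 4/√21 = 0.8729
z = (x̄−μ₀)/SE = (78.62−76)/0.8729 = 3.0016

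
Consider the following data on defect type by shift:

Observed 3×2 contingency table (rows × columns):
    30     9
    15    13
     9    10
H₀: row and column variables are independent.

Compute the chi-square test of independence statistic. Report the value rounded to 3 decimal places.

test statistic = 6.287

Row totals [39, 28, 19], col totals [54, 32], n=86
χ² = (30−24.49)²/24.49 + (9−14.51)²/14.51 + (15−17.58)²/17.58 + (13−10.42)²/10.42 + (9−11.93)²/11.93 + (10−7.07)²/7.07 = 6.2867
df = 2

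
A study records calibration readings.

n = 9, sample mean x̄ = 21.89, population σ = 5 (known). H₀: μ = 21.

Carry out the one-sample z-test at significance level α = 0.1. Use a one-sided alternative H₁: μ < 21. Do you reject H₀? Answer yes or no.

reject H₀: no

SE = σ/√n = 5/√9 = 1.6667
z = (x̄−μ₀)/SE = (21.89−21)/1.6667 = 0.5340
p-value (one-sided, H₁ less) = 0.70333
At α=0.1: p ≥ α → fail to reject H₀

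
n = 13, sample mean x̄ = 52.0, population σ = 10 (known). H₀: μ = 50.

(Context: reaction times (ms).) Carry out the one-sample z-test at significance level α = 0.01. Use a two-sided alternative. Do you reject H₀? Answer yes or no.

reject H₀: no

SE = σ/√n = 10/√13 = 2.7735
z = (x̄−μ₀)/SE = (52.0−50)/2.7735 = 0.7211
p-value (two-sided) = 0.47084
At α=0.01: p ≥ α → fail to reject H₀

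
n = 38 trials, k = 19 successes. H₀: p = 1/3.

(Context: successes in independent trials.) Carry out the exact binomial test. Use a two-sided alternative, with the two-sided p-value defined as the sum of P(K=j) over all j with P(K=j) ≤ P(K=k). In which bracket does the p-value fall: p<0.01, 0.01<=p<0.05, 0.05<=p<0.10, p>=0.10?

Exact binomial: n=38, k=19, p₀=1/3=0.3333
P(X=j) = C(n,j)·p₀^j·(1−p₀)^(n−j); p = Σ P(X=j) over j with P(X=j) ≤ P(X=19)
p-value (two-sided) = 0.03780
→ bracket: 0.01<=p<0.05

p-value bracket: 0.01<=p<0.05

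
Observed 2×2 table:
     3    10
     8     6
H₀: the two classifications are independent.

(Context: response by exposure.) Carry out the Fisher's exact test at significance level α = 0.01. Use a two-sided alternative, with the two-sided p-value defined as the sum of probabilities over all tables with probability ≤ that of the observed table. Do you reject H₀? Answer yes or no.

reject H₀: no

Margins: r₁=13, r₂=14, c₁=11, c₂=16, n=27
p_obs = C(13,3)·C(14,8)/C(27,11); sum pmf over tables with pmf ≤ p_obs
p-value (two-sided) = 0.12011
At α=0.01: p ≥ α → fail to reject H₀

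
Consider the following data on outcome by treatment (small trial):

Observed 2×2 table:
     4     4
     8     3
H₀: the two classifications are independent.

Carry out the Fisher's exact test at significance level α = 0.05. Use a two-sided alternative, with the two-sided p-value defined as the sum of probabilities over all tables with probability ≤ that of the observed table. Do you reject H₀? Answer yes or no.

Margins: r₁=8, r₂=11, c₁=12, c₂=7, n=19
p_obs = C(8,4)·C(11,8)/C(19,12); sum pmf over tables with pmf ≤ p_obs
p-value (two-sided) = 0.37652
At α=0.05: p ≥ α → fail to reject H₀

reject H₀: no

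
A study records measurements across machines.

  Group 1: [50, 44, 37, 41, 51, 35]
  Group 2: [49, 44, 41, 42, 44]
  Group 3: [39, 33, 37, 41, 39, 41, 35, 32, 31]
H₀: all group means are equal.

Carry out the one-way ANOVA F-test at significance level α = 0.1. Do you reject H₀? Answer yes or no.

Group means [43.00, 44.00, 36.44], grand mean 40.300
SSB = Σnᵢ(x̄ᵢ−x̄)² = 245.978; SSW = ΣΣ(x−x̄ᵢ)² = 374.222
MSB = 245.978/2 = 122.9889; MSW = 374.222/17 = 22.0131
F = MSB/MSW = 5.5871
df = (2, 17)
p-value (upper-tail) = 0.01365
At α=0.1: p < α → reject H₀

reject H₀: yes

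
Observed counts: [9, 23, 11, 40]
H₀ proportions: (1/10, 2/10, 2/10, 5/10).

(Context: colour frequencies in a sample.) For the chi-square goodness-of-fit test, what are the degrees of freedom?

degrees of freedom = 3

df = k − 1 = 4 − 1 = 3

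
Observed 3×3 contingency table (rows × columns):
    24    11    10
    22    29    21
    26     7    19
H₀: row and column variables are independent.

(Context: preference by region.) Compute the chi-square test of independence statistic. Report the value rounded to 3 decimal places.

Row totals [45, 72, 52], col totals [72, 47, 50], n=169
χ² = (24−19.17)²/19.17 + (11−12.51)²/12.51 + (10−13.31)²/13.31 + (22−30.67)²/30.67 + (29−20.02)²/20.02 + (21−21.30)²/21.30 + (26−22.15)²/22.15 + (7−14.46)²/14.46 + (19−15.38)²/15.38 = 14.0726
df = 4

test statistic = 14.073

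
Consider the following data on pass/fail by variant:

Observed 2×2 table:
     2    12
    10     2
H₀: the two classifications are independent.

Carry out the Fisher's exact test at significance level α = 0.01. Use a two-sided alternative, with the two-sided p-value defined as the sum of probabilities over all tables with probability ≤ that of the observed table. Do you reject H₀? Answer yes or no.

Margins: r₁=14, r₂=12, c₁=12, c₂=14, n=26
p_obs = C(14,2)·C(12,10)/C(26,12); sum pmf over tables with pmf ≤ p_obs
p-value (two-sided) = 0.00110
At α=0.01: p < α → reject H₀

reject H₀: yes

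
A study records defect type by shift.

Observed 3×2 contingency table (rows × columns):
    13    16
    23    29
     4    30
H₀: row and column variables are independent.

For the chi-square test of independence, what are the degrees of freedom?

df = (r−1)(c−1) = (3−1)·(2−1) = 2

degrees of freedom = 2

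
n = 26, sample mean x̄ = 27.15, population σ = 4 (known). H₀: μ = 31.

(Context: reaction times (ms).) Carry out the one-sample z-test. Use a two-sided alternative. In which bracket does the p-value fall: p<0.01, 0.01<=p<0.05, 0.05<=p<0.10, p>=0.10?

p-value bracket: p<0.01

SE = σ/√n = 4/√26 = 0.7845
z = (x̄−μ₀)/SE = (27.15−31)/0.7845 = -4.9078
p-value (two-sided) = 0.00000
→ bracket: p<0.01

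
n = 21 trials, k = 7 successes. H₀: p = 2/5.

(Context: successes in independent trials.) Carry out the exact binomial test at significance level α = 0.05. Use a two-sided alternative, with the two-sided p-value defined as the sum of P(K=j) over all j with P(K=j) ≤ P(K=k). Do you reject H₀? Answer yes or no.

Exact binomial: n=21, k=7, p₀=2/5=0.4000
P(X=j) = C(n,j)·p₀^j·(1−p₀)^(n−j); p = Σ P(X=j) over j with P(X=j) ≤ P(X=7)
p-value (two-sided) = 0.65810
At α=0.05: p ≥ α → fail to reject H₀

reject H₀: no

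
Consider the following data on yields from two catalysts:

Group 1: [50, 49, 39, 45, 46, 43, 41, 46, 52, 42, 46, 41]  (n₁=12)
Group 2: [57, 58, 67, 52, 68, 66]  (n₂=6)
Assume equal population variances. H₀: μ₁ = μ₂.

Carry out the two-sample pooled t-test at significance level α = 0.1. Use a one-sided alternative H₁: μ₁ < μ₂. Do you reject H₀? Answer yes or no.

x̄₁=45.000, s₁=3.977, n₁=12
x̄₂=61.333, s₂=6.563, n₂=6
s_p² = [11·3.977² + 5·6.563²]/16 = 24.3333
SE = √(s_p²·(1/12+1/6)) = 2.4664
t = (45.000−61.333)/2.4664 = -6.6222
df = 16
p-value (one-sided, H₁ less) = 0.00000
At α=0.1: p < α → reject H₀

reject H₀: yes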